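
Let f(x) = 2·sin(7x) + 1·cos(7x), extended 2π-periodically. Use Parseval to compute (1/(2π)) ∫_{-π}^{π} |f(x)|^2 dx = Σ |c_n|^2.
Σ |c_n|^2 = 5/2

Expand |f|^2 and use orthogonality of {sin(nx), cos(mx)} on [-π, π]:
  ∫_{-π}^{π} sin(nx)^2 dx = π, ∫ cos(mx)^2 dx = π, and cross terms integrate to 0.
So ∫_{-π}^{π} f(x)^2 dx = 2^2 · π + 1^2 · π = (4 + 1)π.
Divide by 2π: (4 + 1)/2 = 5/2.
By Parseval, this equals Σ |c_n|^2.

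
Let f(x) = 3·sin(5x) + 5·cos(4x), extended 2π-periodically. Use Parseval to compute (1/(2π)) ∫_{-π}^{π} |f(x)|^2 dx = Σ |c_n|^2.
Σ |c_n|^2 = 17

Expand |f|^2 and use orthogonality of {sin(nx), cos(mx)} on [-π, π]:
  ∫_{-π}^{π} sin(nx)^2 dx = π, ∫ cos(mx)^2 dx = π, and cross terms integrate to 0.
So ∫_{-π}^{π} f(x)^2 dx = 3^2 · π + 5^2 · π = (9 + 25)π.
Divide by 2π: (9 + 25)/2 = 17.
By Parseval, this equals Σ |c_n|^2.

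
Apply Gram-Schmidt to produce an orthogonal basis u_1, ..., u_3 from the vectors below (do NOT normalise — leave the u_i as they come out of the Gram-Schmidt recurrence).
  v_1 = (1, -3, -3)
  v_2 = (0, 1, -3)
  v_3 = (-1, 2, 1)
Orthogonal basis:
  u_1 = (1, -3, -3)
  u_2 = (-6/19, 37/19, -39/19)
  u_3 = (-30/77, -15/154, -5/154)

Apply the Gram-Schmidt recurrence
  u_1 = v_1
  u_i = v_i − Σ_{j<i} ((v_i · u_j) / (u_j · u_j)) · u_j.

Step by step this gives:
  u_1 = (1, -3, -3)
  u_2 = (-6/19, 37/19, -39/19)
  u_3 = (-30/77, -15/154, -5/154)

Orthogonality check:
  u_2 · u_1 = 0 (should be 0)
  u_3 · u_1 = 0 (should be 0)
  u_3 · u_2 = 0 (should be 0)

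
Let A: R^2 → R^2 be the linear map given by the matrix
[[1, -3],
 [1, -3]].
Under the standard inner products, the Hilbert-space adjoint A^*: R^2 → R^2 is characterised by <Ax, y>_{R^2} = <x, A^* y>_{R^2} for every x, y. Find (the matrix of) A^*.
A^* = A^T =
[[1, 1],
 [-3, -3]]

For real matrices with standard dot products, the defining identity <Ax, y> = <x, A^* y> gives (Ax)^T y = x^T (A^*) y, i.e. x^T A^T y = x^T (A^*) y. Since this holds for all x, y, we must have A^* = A^T. Therefore
A^* =
[[1, 1],
 [-3, -3]].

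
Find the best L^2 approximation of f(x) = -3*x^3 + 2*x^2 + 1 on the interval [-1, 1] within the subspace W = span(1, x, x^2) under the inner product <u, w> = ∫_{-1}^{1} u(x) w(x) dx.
g(x) = 2*x^2 - 9*x/5 + 1

The best approximation g ∈ W is the orthogonal projection of f onto W. Writing g = a_0 + a_1 x + a_2 x^2, the coefficients solve the normal equations G · a = b where
  G_{ij} = <φ_i, φ_j> and b_i = <f, φ_i>, with φ_0 = 1, φ_1 = x, φ_2 = x^2.
G =
  [2, 0, 2/3]
  [0, 2/3, 0]
  [2/3, 0, 2/5],
b = (10/3, -6/5, 22/15).
Solving gives a_0 = 1, a_1 = -9/5, a_2 = 2, so
  g(x) = 2*x^2 - 9*x/5 + 1.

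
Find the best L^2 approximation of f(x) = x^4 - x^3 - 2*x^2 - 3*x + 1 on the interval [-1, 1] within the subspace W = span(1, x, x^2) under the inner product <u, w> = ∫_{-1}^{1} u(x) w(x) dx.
g(x) = -8*x^2/7 - 18*x/5 + 32/35

The best approximation g ∈ W is the orthogonal projection of f onto W. Writing g = a_0 + a_1 x + a_2 x^2, the coefficients solve the normal equations G · a = b where
  G_{ij} = <φ_i, φ_j> and b_i = <f, φ_i>, with φ_0 = 1, φ_1 = x, φ_2 = x^2.
G =
  [2, 0, 2/3]
  [0, 2/3, 0]
  [2/3, 0, 2/5],
b = (16/15, -12/5, 16/105).
Solving gives a_0 = 32/35, a_1 = -18/5, a_2 = -8/7, so
  g(x) = -8*x^2/7 - 18*x/5 + 32/35.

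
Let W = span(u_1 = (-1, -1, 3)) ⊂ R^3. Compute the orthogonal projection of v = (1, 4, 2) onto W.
proj_W(v) = (-1/11, -1/11, 3/11)

Set up U = [u_1 | ... | u_1] ∈ R^(3×1). The projector onto W = col(U) is P = U (U^T U)^(-1) U^T.
Compute U^T U =
  [11],
and U^T v = (1).
Solve U^T U · c = U^T v for the coefficients: c = (1/11). The projection is proj_W(v) = U c.
Check: (v - proj_W(v)) · u_1 = 0  (should be 0).
Result: proj_W(v) = (-1/11, -1/11, 3/11).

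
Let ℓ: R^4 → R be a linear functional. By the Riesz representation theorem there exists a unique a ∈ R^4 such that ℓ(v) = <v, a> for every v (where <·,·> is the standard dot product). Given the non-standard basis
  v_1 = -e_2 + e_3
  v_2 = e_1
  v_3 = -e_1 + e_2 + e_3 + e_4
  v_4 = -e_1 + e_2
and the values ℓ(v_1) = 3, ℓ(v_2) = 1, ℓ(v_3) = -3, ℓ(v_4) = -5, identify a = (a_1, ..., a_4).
a = (1, -4, -1, 3)

Write a = (a_1, ..., a_4) in the standard basis. For each basis vector v_i, ℓ(v_i) = <v_i, a> is a linear equation in the a_j's. Collect the n equations into a matrix system V a = ℓ, where row i of V is v_i (expressed in the standard basis). Since V is invertible (lower-triangular with 1s on the diagonal, up to permutation), solve by back-substitution:
  V =
[[0, -1, 1, 0],
 [1, 0, 0, 0],
 [-1, 1, 1, 1],
 [-1, 1, 0, 0]]
  V a = (3, 1, -3, -5)
Solving gives a = (1, -4, -1, 3).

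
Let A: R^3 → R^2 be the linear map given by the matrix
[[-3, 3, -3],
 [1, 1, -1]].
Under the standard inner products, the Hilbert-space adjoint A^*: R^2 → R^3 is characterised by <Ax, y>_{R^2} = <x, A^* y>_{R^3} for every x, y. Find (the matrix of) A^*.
A^* = A^T =
[[-3, 1],
 [3, 1],
 [-3, -1]]

For real matrices with standard dot products, the defining identity <Ax, y> = <x, A^* y> gives (Ax)^T y = x^T (A^*) y, i.e. x^T A^T y = x^T (A^*) y. Since this holds for all x, y, we must have A^* = A^T. Therefore
A^* =
[[-3, 1],
 [3, 1],
 [-3, -1]].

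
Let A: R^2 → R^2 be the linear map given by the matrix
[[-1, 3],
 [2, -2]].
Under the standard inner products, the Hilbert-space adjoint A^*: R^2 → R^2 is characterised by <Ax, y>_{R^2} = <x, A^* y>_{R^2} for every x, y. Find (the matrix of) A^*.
A^* = A^T =
[[-1, 2],
 [3, -2]]

For real matrices with standard dot products, the defining identity <Ax, y> = <x, A^* y> gives (Ax)^T y = x^T (A^*) y, i.e. x^T A^T y = x^T (A^*) y. Since this holds for all x, y, we must have A^* = A^T. Therefore
A^* =
[[-1, 2],
 [3, -2]].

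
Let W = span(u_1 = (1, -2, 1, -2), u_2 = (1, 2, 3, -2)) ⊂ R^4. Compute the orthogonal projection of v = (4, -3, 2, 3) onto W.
proj_W(v) = (18/41, -80/41, -4/41, -36/41)

Set up U = [u_1 | ... | u_2] ∈ R^(4×2). The projector onto W = col(U) is P = U (U^T U)^(-1) U^T.
Compute U^T U =
  [10, 4]
  [4, 18],
and U^T v = (6, -2).
Solve U^T U · c = U^T v for the coefficients: c = (29/41, -11/41). The projection is proj_W(v) = U c.
Check: (v - proj_W(v)) · u_1 = 0  (should be 0).
Check: (v - proj_W(v)) · u_2 = 0  (should be 0).
Result: proj_W(v) = (18/41, -80/41, -4/41, -36/41).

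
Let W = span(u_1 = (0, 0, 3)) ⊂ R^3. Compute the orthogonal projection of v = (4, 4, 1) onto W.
proj_W(v) = (0, 0, 1)

Set up U = [u_1 | ... | u_1] ∈ R^(3×1). The projector onto W = col(U) is P = U (U^T U)^(-1) U^T.
Compute U^T U =
  [9],
and U^T v = (3).
Solve U^T U · c = U^T v for the coefficients: c = (1/3). The projection is proj_W(v) = U c.
Check: (v - proj_W(v)) · u_1 = 0  (should be 0).
Result: proj_W(v) = (0, 0, 1).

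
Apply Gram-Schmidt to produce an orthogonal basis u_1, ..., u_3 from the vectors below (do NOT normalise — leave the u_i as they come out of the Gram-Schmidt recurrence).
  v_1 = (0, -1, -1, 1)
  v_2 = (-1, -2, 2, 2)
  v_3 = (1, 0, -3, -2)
Orthogonal basis:
  u_1 = (0, -1, -1, 1)
  u_2 = (-1, -4/3, 8/3, 4/3)
  u_3 = (0, -1, 0, -1)

Apply the Gram-Schmidt recurrence
  u_1 = v_1
  u_i = v_i − Σ_{j<i} ((v_i · u_j) / (u_j · u_j)) · u_j.

Step by step this gives:
  u_1 = (0, -1, -1, 1)
  u_2 = (-1, -4/3, 8/3, 4/3)
  u_3 = (0, -1, 0, -1)

Orthogonality check:
  u_2 · u_1 = 0 (should be 0)
  u_3 · u_1 = 0 (should be 0)
  u_3 · u_2 = 0 (should be 0)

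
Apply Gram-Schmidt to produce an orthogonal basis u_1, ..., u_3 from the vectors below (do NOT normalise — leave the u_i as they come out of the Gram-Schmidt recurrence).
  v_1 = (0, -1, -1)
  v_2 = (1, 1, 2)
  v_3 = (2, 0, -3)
Orthogonal basis:
  u_1 = (0, -1, -1)
  u_2 = (1, -1/2, 1/2)
  u_3 = (5/3, 5/3, -5/3)

Apply the Gram-Schmidt recurrence
  u_1 = v_1
  u_i = v_i − Σ_{j<i} ((v_i · u_j) / (u_j · u_j)) · u_j.

Step by step this gives:
  u_1 = (0, -1, -1)
  u_2 = (1, -1/2, 1/2)
  u_3 = (5/3, 5/3, -5/3)

Orthogonality check:
  u_2 · u_1 = 0 (should be 0)
  u_3 · u_1 = 0 (should be 0)
  u_3 · u_2 = 0 (should be 0)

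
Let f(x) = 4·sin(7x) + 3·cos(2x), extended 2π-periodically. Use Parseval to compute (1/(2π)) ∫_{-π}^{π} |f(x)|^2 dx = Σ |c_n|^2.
Σ |c_n|^2 = 25/2

Expand |f|^2 and use orthogonality of {sin(nx), cos(mx)} on [-π, π]:
  ∫_{-π}^{π} sin(nx)^2 dx = π, ∫ cos(mx)^2 dx = π, and cross terms integrate to 0.
So ∫_{-π}^{π} f(x)^2 dx = 4^2 · π + 3^2 · π = (16 + 9)π.
Divide by 2π: (16 + 9)/2 = 25/2.
By Parseval, this equals Σ |c_n|^2.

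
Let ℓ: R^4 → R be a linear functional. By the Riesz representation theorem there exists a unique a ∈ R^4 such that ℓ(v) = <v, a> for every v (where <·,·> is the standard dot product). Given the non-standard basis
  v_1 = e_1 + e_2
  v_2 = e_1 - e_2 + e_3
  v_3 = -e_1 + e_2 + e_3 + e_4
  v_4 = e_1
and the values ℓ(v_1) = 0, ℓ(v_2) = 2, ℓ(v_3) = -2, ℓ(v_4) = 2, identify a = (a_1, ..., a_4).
a = (2, -2, -2, 4)

Write a = (a_1, ..., a_4) in the standard basis. For each basis vector v_i, ℓ(v_i) = <v_i, a> is a linear equation in the a_j's. Collect the n equations into a matrix system V a = ℓ, where row i of V is v_i (expressed in the standard basis). Since V is invertible (lower-triangular with 1s on the diagonal, up to permutation), solve by back-substitution:
  V =
[[1, 1, 0, 0],
 [1, -1, 1, 0],
 [-1, 1, 1, 1],
 [1, 0, 0, 0]]
  V a = (0, 2, -2, 2)
Solving gives a = (2, -2, -2, 4).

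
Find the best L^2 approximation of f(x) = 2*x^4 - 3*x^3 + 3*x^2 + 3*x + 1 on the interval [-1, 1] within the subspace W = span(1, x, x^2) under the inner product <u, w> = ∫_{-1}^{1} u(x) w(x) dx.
g(x) = 33*x^2/7 + 6*x/5 + 29/35

The best approximation g ∈ W is the orthogonal projection of f onto W. Writing g = a_0 + a_1 x + a_2 x^2, the coefficients solve the normal equations G · a = b where
  G_{ij} = <φ_i, φ_j> and b_i = <f, φ_i>, with φ_0 = 1, φ_1 = x, φ_2 = x^2.
G =
  [2, 0, 2/3]
  [0, 2/3, 0]
  [2/3, 0, 2/5],
b = (24/5, 4/5, 256/105).
Solving gives a_0 = 29/35, a_1 = 6/5, a_2 = 33/7, so
  g(x) = 33*x^2/7 + 6*x/5 + 29/35.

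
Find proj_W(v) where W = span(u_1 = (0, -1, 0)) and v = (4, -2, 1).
proj_W(v) = (0, -2, 0)

Set up U = [u_1 | ... | u_1] ∈ R^(3×1). The projector onto W = col(U) is P = U (U^T U)^(-1) U^T.
Compute U^T U =
  [1],
and U^T v = (2).
Solve U^T U · c = U^T v for the coefficients: c = (2). The projection is proj_W(v) = U c.
Check: (v - proj_W(v)) · u_1 = 0  (should be 0).
Result: proj_W(v) = (0, -2, 0).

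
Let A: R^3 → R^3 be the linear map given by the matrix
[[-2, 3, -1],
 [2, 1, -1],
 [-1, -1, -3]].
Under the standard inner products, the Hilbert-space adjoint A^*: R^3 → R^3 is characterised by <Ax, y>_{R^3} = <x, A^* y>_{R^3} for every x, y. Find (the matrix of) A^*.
A^* = A^T =
[[-2, 2, -1],
 [3, 1, -1],
 [-1, -1, -3]]

For real matrices with standard dot products, the defining identity <Ax, y> = <x, A^* y> gives (Ax)^T y = x^T (A^*) y, i.e. x^T A^T y = x^T (A^*) y. Since this holds for all x, y, we must have A^* = A^T. Therefore
A^* =
[[-2, 2, -1],
 [3, 1, -1],
 [-1, -1, -3]].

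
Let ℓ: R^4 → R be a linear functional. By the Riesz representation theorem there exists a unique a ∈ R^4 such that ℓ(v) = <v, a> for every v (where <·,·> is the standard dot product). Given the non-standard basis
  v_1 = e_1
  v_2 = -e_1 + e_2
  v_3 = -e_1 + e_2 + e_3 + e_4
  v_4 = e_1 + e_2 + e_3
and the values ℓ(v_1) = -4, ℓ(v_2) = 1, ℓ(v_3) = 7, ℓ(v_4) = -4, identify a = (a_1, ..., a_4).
a = (-4, -3, 3, 3)

Write a = (a_1, ..., a_4) in the standard basis. For each basis vector v_i, ℓ(v_i) = <v_i, a> is a linear equation in the a_j's. Collect the n equations into a matrix system V a = ℓ, where row i of V is v_i (expressed in the standard basis). Since V is invertible (lower-triangular with 1s on the diagonal, up to permutation), solve by back-substitution:
  V =
[[1, 0, 0, 0],
 [-1, 1, 0, 0],
 [-1, 1, 1, 1],
 [1, 1, 1, 0]]
  V a = (-4, 1, 7, -4)
Solving gives a = (-4, -3, 3, 3).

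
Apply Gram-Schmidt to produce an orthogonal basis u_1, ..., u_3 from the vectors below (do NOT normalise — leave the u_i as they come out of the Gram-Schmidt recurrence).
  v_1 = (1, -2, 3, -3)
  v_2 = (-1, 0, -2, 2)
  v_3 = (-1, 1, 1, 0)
Orthogonal basis:
  u_1 = (1, -2, 3, -3)
  u_2 = (-10/23, -26/23, -7/23, 7/23)
  u_3 = (-24/19, 6/19, 31/38, 7/38)

Apply the Gram-Schmidt recurrence
  u_1 = v_1
  u_i = v_i − Σ_{j<i} ((v_i · u_j) / (u_j · u_j)) · u_j.

Step by step this gives:
  u_1 = (1, -2, 3, -3)
  u_2 = (-10/23, -26/23, -7/23, 7/23)
  u_3 = (-24/19, 6/19, 31/38, 7/38)

Orthogonality check:
  u_2 · u_1 = 0 (should be 0)
  u_3 · u_1 = 0 (should be 0)
  u_3 · u_2 = 0 (should be 0)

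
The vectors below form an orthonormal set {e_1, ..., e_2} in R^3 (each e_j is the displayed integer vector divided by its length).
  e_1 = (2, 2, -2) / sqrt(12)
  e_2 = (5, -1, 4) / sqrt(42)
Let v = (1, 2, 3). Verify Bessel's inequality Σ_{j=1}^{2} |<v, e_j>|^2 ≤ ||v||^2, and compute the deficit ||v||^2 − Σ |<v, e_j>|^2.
Σ |<v, e_j>|^2 = 75/14; ||v||^2 = 14; deficit = 121/14

Write each e_j = u_j / sqrt(<u_j, u_j>) where u_j is the displayed integer vector. Then <v, e_j> = <v, u_j> / sqrt(<u_j, u_j>), so |<v, e_j>|^2 = <v, u_j>^2 / <u_j, u_j>.
Coefficients: <v, e_1> = 0/sqrt(12), <v, e_2> = 15/sqrt(42).
Square and sum: Σ |<v, e_j>|^2 = 75/14.
Compute ||v||^2 = v·v = 14.
Deficit = 14 − 75/14 = 121/14 ≥ 0, confirming Bessel's inequality. (The deficit equals ||v − Σ <v,e_j> e_j||^2, the squared distance from v to span{e_j}.)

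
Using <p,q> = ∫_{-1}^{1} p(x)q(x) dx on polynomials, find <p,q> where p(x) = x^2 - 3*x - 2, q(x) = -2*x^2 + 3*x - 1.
<p,q> = -4/5

Expand the product: p(x)·q(x) = -2*x^4 + 9*x^3 - 6*x^2 - 3*x + 2.
∫_{-1}^{1} of each monomial x^k gives [2/(k+1) if k even, 0 if k odd]. Integrating term-by-term (or equivalently evaluating the antiderivative F(x) = -2*x^5/5 + 9*x^4/4 - 2*x^3 - 3*x^2/2 + 2*x at the endpoints):
  F(1) − F(−1) = 7/20 − (23/20) = -4/5.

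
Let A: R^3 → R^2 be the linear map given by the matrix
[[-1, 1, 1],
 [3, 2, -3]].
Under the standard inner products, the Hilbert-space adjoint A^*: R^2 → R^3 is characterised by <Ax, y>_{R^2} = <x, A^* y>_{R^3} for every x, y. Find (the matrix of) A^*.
A^* = A^T =
[[-1, 3],
 [1, 2],
 [1, -3]]

For real matrices with standard dot products, the defining identity <Ax, y> = <x, A^* y> gives (Ax)^T y = x^T (A^*) y, i.e. x^T A^T y = x^T (A^*) y. Since this holds for all x, y, we must have A^* = A^T. Therefore
A^* =
[[-1, 3],
 [1, 2],
 [1, -3]].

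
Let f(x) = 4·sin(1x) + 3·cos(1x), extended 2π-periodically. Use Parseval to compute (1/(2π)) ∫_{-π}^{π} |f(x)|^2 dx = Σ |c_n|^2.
Σ |c_n|^2 = 25/2

Expand |f|^2 and use orthogonality of {sin(nx), cos(mx)} on [-π, π]:
  ∫_{-π}^{π} sin(nx)^2 dx = π, ∫ cos(mx)^2 dx = π, and cross terms integrate to 0.
So ∫_{-π}^{π} f(x)^2 dx = 4^2 · π + 3^2 · π = (16 + 9)π.
Divide by 2π: (16 + 9)/2 = 25/2.
By Parseval, this equals Σ |c_n|^2.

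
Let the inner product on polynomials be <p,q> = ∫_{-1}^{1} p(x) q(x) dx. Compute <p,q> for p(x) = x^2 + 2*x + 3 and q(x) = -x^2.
<p,q> = -12/5

Expand the product: p(x)·q(x) = -x^4 - 2*x^3 - 3*x^2.
∫_{-1}^{1} of each monomial x^k gives [2/(k+1) if k even, 0 if k odd]. Integrating term-by-term (or equivalently evaluating the antiderivative F(x) = -x^5/5 - x^4/2 - x^3 at the endpoints):
  F(1) − F(−1) = -17/10 − (7/10) = -12/5.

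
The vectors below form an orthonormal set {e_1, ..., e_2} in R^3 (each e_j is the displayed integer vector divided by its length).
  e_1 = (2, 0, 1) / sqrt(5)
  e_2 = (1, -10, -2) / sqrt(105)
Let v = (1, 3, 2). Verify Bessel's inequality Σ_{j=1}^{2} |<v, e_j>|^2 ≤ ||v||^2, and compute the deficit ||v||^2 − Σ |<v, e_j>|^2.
Σ |<v, e_j>|^2 = 95/7; ||v||^2 = 14; deficit = 3/7

Write each e_j = u_j / sqrt(<u_j, u_j>) where u_j is the displayed integer vector. Then <v, e_j> = <v, u_j> / sqrt(<u_j, u_j>), so |<v, e_j>|^2 = <v, u_j>^2 / <u_j, u_j>.
Coefficients: <v, e_1> = 4/sqrt(5), <v, e_2> = -33/sqrt(105).
Square and sum: Σ |<v, e_j>|^2 = 95/7.
Compute ||v||^2 = v·v = 14.
Deficit = 14 − 95/7 = 3/7 ≥ 0, confirming Bessel's inequality. (The deficit equals ||v − Σ <v,e_j> e_j||^2, the squared distance from v to span{e_j}.)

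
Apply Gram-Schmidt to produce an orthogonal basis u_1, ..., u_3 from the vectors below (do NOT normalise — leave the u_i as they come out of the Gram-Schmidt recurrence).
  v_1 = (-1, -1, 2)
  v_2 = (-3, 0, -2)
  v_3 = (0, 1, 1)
Orthogonal basis:
  u_1 = (-1, -1, 2)
  u_2 = (-19/6, -1/6, -5/3)
  u_3 = (-2/7, 8/7, 3/7)

Apply the Gram-Schmidt recurrence
  u_1 = v_1
  u_i = v_i − Σ_{j<i} ((v_i · u_j) / (u_j · u_j)) · u_j.

Step by step this gives:
  u_1 = (-1, -1, 2)
  u_2 = (-19/6, -1/6, -5/3)
  u_3 = (-2/7, 8/7, 3/7)

Orthogonality check:
  u_2 · u_1 = 0 (should be 0)
  u_3 · u_1 = 0 (should be 0)
  u_3 · u_2 = 0 (should be 0)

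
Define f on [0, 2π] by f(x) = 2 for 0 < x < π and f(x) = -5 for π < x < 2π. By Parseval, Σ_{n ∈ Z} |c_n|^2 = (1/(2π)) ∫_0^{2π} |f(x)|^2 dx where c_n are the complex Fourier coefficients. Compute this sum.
Σ |c_n|^2 = 29/2

Parseval equates the L^2 energy of f (normalised by 1/(2π)) with the ℓ^2 sum of its Fourier coefficients: (1/(2π)) ∫_0^{2π} |f|^2 = Σ |c_n|^2.
Compute the left side: (1/(2π)) [∫_0^π 2^2 dx + ∫_π^{2π} (-5)^2 dx] = (1/(2π)) · (4π + 25π) = (4 + 25)/2 = 29/2.
So Σ_{n ∈ Z} |c_n|^2 = 29/2.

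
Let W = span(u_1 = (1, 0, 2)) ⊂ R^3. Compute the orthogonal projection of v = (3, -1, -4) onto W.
proj_W(v) = (-1, 0, -2)

Set up U = [u_1 | ... | u_1] ∈ R^(3×1). The projector onto W = col(U) is P = U (U^T U)^(-1) U^T.
Compute U^T U =
  [5],
and U^T v = (-5).
Solve U^T U · c = U^T v for the coefficients: c = (-1). The projection is proj_W(v) = U c.
Check: (v - proj_W(v)) · u_1 = 0  (should be 0).
Result: proj_W(v) = (-1, 0, -2).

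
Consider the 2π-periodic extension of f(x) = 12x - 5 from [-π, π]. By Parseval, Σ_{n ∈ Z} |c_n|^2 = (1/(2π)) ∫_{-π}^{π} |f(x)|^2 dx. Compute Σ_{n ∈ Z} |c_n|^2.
Σ |c_n|^2 = 48π^2 + 25

Expand and integrate term by term over [-π, π]:
  ∫ (12x)^2 dx = 144·(2π^3/3); ∫ 2·12·(-5)·x dx = 0 (odd integrand); ∫ (-5)^2 dx = 25·2π.
So (1/(2π)) ∫_{-π}^{π} (12x - 5)^2 dx = 144π^2/3 + 25 = 48π^2 + 25.
Parseval ⇒ Σ |c_n|^2 = 48π^2 + 25.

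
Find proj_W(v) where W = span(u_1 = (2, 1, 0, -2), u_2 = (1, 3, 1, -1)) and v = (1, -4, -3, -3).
proj_W(v) = (123/59, -256/59, -127/59, -123/59)

Set up U = [u_1 | ... | u_2] ∈ R^(4×2). The projector onto W = col(U) is P = U (U^T U)^(-1) U^T.
Compute U^T U =
  [9, 7]
  [7, 12],
and U^T v = (4, -11).
Solve U^T U · c = U^T v for the coefficients: c = (125/59, -127/59). The projection is proj_W(v) = U c.
Check: (v - proj_W(v)) · u_1 = 0  (should be 0).
Check: (v - proj_W(v)) · u_2 = 0  (should be 0).
Result: proj_W(v) = (123/59, -256/59, -127/59, -123/59).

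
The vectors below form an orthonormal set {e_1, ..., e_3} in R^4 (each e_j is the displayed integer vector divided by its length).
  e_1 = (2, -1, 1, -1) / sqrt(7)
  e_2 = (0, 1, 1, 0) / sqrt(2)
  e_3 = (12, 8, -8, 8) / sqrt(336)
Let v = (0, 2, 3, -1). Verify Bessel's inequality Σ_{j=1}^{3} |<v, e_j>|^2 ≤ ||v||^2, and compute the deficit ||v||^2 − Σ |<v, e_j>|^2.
Σ |<v, e_j>|^2 = 83/6; ||v||^2 = 14; deficit = 1/6

Write each e_j = u_j / sqrt(<u_j, u_j>) where u_j is the displayed integer vector. Then <v, e_j> = <v, u_j> / sqrt(<u_j, u_j>), so |<v, e_j>|^2 = <v, u_j>^2 / <u_j, u_j>.
Coefficients: <v, e_1> = 2/sqrt(7), <v, e_2> = 5/sqrt(2), <v, e_3> = -16/sqrt(336).
Square and sum: Σ |<v, e_j>|^2 = 83/6.
Compute ||v||^2 = v·v = 14.
Deficit = 14 − 83/6 = 1/6 ≥ 0, confirming Bessel's inequality. (The deficit equals ||v − Σ <v,e_j> e_j||^2, the squared distance from v to span{e_j}.)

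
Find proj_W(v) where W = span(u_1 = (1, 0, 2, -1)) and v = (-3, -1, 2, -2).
proj_W(v) = (1/2, 0, 1, -1/2)

Set up U = [u_1 | ... | u_1] ∈ R^(4×1). The projector onto W = col(U) is P = U (U^T U)^(-1) U^T.
Compute U^T U =
  [6],
and U^T v = (3).
Solve U^T U · c = U^T v for the coefficients: c = (1/2). The projection is proj_W(v) = U c.
Check: (v - proj_W(v)) · u_1 = 0  (should be 0).
Result: proj_W(v) = (1/2, 0, 1, -1/2).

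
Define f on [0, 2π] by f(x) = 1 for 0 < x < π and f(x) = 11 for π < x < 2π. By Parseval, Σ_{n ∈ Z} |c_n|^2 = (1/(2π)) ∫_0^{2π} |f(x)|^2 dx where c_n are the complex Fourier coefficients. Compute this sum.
Σ |c_n|^2 = 61

Parseval equates the L^2 energy of f (normalised by 1/(2π)) with the ℓ^2 sum of its Fourier coefficients: (1/(2π)) ∫_0^{2π} |f|^2 = Σ |c_n|^2.
Compute the left side: (1/(2π)) [∫_0^π 1^2 dx + ∫_π^{2π} 11^2 dx] = (1/(2π)) · (1π + 121π) = (1 + 121)/2 = 61.
So Σ_{n ∈ Z} |c_n|^2 = 61.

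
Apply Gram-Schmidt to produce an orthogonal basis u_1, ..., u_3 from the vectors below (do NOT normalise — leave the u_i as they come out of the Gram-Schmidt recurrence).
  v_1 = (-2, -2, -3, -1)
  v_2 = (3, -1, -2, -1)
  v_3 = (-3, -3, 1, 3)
Orthogonal basis:
  u_1 = (-2, -2, -3, -1)
  u_2 = (10/3, -2/3, -3/2, -5/6)
  u_3 = (37/87, -251/87, 22/29, 230/87)

Apply the Gram-Schmidt recurrence
  u_1 = v_1
  u_i = v_i − Σ_{j<i} ((v_i · u_j) / (u_j · u_j)) · u_j.

Step by step this gives:
  u_1 = (-2, -2, -3, -1)
  u_2 = (10/3, -2/3, -3/2, -5/6)
  u_3 = (37/87, -251/87, 22/29, 230/87)

Orthogonality check:
  u_2 · u_1 = 0 (should be 0)
  u_3 · u_1 = 0 (should be 0)
  u_3 · u_2 = 0 (should be 0)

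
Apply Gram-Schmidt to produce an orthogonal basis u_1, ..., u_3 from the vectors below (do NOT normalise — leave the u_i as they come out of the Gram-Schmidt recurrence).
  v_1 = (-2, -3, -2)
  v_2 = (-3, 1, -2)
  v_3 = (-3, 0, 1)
Orthogonal basis:
  u_1 = (-2, -3, -2)
  u_2 = (-37/17, 38/17, -20/17)
  u_3 = (-40/27, -10/27, 55/27)

Apply the Gram-Schmidt recurrence
  u_1 = v_1
  u_i = v_i − Σ_{j<i} ((v_i · u_j) / (u_j · u_j)) · u_j.

Step by step this gives:
  u_1 = (-2, -3, -2)
  u_2 = (-37/17, 38/17, -20/17)
  u_3 = (-40/27, -10/27, 55/27)

Orthogonality check:
  u_2 · u_1 = 0 (should be 0)
  u_3 · u_1 = 0 (should be 0)
  u_3 · u_2 = 0 (should be 0)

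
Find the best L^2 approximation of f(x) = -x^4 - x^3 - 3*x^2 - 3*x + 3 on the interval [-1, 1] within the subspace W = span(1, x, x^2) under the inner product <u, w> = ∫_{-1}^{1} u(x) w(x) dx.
g(x) = -27*x^2/7 - 18*x/5 + 108/35

The best approximation g ∈ W is the orthogonal projection of f onto W. Writing g = a_0 + a_1 x + a_2 x^2, the coefficients solve the normal equations G · a = b where
  G_{ij} = <φ_i, φ_j> and b_i = <f, φ_i>, with φ_0 = 1, φ_1 = x, φ_2 = x^2.
G =
  [2, 0, 2/3]
  [0, 2/3, 0]
  [2/3, 0, 2/5],
b = (18/5, -12/5, 18/35).
Solving gives a_0 = 108/35, a_1 = -18/5, a_2 = -27/7, so
  g(x) = -27*x^2/7 - 18*x/5 + 108/35.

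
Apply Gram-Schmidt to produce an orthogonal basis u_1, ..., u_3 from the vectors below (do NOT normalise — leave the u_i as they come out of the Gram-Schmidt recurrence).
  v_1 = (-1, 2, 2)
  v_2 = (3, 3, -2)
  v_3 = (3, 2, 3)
Orthogonal basis:
  u_1 = (-1, 2, 2)
  u_2 = (26/9, 29/9, -16/9)
  u_3 = (490/197, -196/197, 441/197)

Apply the Gram-Schmidt recurrence
  u_1 = v_1
  u_i = v_i − Σ_{j<i} ((v_i · u_j) / (u_j · u_j)) · u_j.

Step by step this gives:
  u_1 = (-1, 2, 2)
  u_2 = (26/9, 29/9, -16/9)
  u_3 = (490/197, -196/197, 441/197)

Orthogonality check:
  u_2 · u_1 = 0 (should be 0)
  u_3 · u_1 = 0 (should be 0)
  u_3 · u_2 = 0 (should be 0)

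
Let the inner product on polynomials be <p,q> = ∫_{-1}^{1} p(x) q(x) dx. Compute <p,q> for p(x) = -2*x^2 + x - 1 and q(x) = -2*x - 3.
<p,q> = 26/3

Expand the product: p(x)·q(x) = 4*x^3 + 4*x^2 - x + 3.
∫_{-1}^{1} of each monomial x^k gives [2/(k+1) if k even, 0 if k odd]. Integrating term-by-term (or equivalently evaluating the antiderivative F(x) = x^4 + 4*x^3/3 - x^2/2 + 3*x at the endpoints):
  F(1) − F(−1) = 29/6 − (-23/6) = 26/3.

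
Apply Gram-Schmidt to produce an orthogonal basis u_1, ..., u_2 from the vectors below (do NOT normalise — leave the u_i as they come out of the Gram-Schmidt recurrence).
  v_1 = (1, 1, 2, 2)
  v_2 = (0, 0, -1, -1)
Orthogonal basis:
  u_1 = (1, 1, 2, 2)
  u_2 = (2/5, 2/5, -1/5, -1/5)

Apply the Gram-Schmidt recurrence
  u_1 = v_1
  u_i = v_i − Σ_{j<i} ((v_i · u_j) / (u_j · u_j)) · u_j.

Step by step this gives:
  u_1 = (1, 1, 2, 2)
  u_2 = (2/5, 2/5, -1/5, -1/5)

Orthogonality check:
  u_2 · u_1 = 0 (should be 0)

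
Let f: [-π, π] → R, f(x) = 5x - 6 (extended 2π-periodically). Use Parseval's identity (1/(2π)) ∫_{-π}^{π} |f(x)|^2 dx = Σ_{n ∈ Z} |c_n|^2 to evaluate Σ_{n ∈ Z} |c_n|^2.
Σ |c_n|^2 = 25π^2/3 + 36

Expand and integrate term by term over [-π, π]:
  ∫ (5x)^2 dx = 25·(2π^3/3); ∫ 2·5·(-6)·x dx = 0 (odd integrand); ∫ (-6)^2 dx = 36·2π.
So (1/(2π)) ∫_{-π}^{π} (5x - 6)^2 dx = 25π^2/3 + 36 = 25π^2/3 + 36.
Parseval ⇒ Σ |c_n|^2 = 25π^2/3 + 36.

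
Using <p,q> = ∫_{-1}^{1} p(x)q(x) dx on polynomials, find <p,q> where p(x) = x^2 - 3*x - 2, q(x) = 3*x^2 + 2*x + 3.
<p,q> = -84/5

Expand the product: p(x)·q(x) = 3*x^4 - 7*x^3 - 9*x^2 - 13*x - 6.
∫_{-1}^{1} of each monomial x^k gives [2/(k+1) if k even, 0 if k odd]. Integrating term-by-term (or equivalently evaluating the antiderivative F(x) = 3*x^5/5 - 7*x^4/4 - 3*x^3 - 13*x^2/2 - 6*x at the endpoints):
  F(1) − F(−1) = -333/20 − (3/20) = -84/5.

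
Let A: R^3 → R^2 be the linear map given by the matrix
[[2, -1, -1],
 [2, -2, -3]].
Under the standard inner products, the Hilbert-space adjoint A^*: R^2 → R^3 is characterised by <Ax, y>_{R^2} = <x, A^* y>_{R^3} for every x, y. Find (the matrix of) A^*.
A^* = A^T =
[[2, 2],
 [-1, -2],
 [-1, -3]]

For real matrices with standard dot products, the defining identity <Ax, y> = <x, A^* y> gives (Ax)^T y = x^T (A^*) y, i.e. x^T A^T y = x^T (A^*) y. Since this holds for all x, y, we must have A^* = A^T. Therefore
A^* =
[[2, 2],
 [-1, -2],
 [-1, -3]].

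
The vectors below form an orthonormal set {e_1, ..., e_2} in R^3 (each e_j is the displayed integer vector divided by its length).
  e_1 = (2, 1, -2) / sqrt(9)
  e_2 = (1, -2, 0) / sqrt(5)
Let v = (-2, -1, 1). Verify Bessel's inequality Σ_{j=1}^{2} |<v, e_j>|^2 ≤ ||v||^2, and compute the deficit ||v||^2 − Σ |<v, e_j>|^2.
Σ |<v, e_j>|^2 = 49/9; ||v||^2 = 6; deficit = 5/9

Write each e_j = u_j / sqrt(<u_j, u_j>) where u_j is the displayed integer vector. Then <v, e_j> = <v, u_j> / sqrt(<u_j, u_j>), so |<v, e_j>|^2 = <v, u_j>^2 / <u_j, u_j>.
Coefficients: <v, e_1> = -7/sqrt(9), <v, e_2> = 0/sqrt(5).
Square and sum: Σ |<v, e_j>|^2 = 49/9.
Compute ||v||^2 = v·v = 6.
Deficit = 6 − 49/9 = 5/9 ≥ 0, confirming Bessel's inequality. (The deficit equals ||v − Σ <v,e_j> e_j||^2, the squared distance from v to span{e_j}.)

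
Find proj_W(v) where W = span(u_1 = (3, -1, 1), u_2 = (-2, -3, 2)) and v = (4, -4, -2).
proj_W(v) = (343/93, -140/93, 133/93)

Set up U = [u_1 | ... | u_2] ∈ R^(3×2). The projector onto W = col(U) is P = U (U^T U)^(-1) U^T.
Compute U^T U =
  [11, -1]
  [-1, 17],
and U^T v = (14, 0).
Solve U^T U · c = U^T v for the coefficients: c = (119/93, 7/93). The projection is proj_W(v) = U c.
Check: (v - proj_W(v)) · u_1 = 0  (should be 0).
Check: (v - proj_W(v)) · u_2 = 0  (should be 0).
Result: proj_W(v) = (343/93, -140/93, 133/93).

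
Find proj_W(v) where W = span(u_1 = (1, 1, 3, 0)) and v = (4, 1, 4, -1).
proj_W(v) = (17/11, 17/11, 51/11, 0)

Set up U = [u_1 | ... | u_1] ∈ R^(4×1). The projector onto W = col(U) is P = U (U^T U)^(-1) U^T.
Compute U^T U =
  [11],
and U^T v = (17).
Solve U^T U · c = U^T v for the coefficients: c = (17/11). The projection is proj_W(v) = U c.
Check: (v - proj_W(v)) · u_1 = 0  (should be 0).
Result: proj_W(v) = (17/11, 17/11, 51/11, 0).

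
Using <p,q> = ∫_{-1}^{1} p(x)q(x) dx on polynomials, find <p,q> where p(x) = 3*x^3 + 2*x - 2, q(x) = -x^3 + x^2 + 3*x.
<p,q> = 484/105

Expand the product: p(x)·q(x) = -3*x^6 + 3*x^5 + 7*x^4 + 4*x^3 + 4*x^2 - 6*x.
∫_{-1}^{1} of each monomial x^k gives [2/(k+1) if k even, 0 if k odd]. Integrating term-by-term (or equivalently evaluating the antiderivative F(x) = -3*x^7/7 + x^6/2 + 7*x^5/5 + x^4 + 4*x^3/3 - 3*x^2 at the endpoints):
  F(1) − F(−1) = 169/210 − (-799/210) = 484/105.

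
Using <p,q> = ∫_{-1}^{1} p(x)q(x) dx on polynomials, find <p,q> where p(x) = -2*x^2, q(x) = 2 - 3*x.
<p,q> = -8/3

Expand the product: p(x)·q(x) = 6*x^3 - 4*x^2.
∫_{-1}^{1} of each monomial x^k gives [2/(k+1) if k even, 0 if k odd]. Integrating term-by-term (or equivalently evaluating the antiderivative F(x) = 3*x^4/2 - 4*x^3/3 at the endpoints):
  F(1) − F(−1) = 1/6 − (17/6) = -8/3.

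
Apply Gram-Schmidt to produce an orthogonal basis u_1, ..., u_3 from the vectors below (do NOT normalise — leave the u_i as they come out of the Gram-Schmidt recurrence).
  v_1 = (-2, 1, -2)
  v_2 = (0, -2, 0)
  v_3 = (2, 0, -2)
Orthogonal basis:
  u_1 = (-2, 1, -2)
  u_2 = (-4/9, -16/9, -4/9)
  u_3 = (2, 0, -2)

Apply the Gram-Schmidt recurrence
  u_1 = v_1
  u_i = v_i − Σ_{j<i} ((v_i · u_j) / (u_j · u_j)) · u_j.

Step by step this gives:
  u_1 = (-2, 1, -2)
  u_2 = (-4/9, -16/9, -4/9)
  u_3 = (2, 0, -2)

Orthogonality check:
  u_2 · u_1 = 0 (should be 0)
  u_3 · u_1 = 0 (should be 0)
  u_3 · u_2 = 0 (should be 0)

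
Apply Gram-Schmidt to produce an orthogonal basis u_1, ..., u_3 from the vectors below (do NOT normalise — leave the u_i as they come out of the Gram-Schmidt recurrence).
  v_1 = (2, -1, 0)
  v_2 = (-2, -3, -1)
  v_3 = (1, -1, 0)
Orthogonal basis:
  u_1 = (2, -1, 0)
  u_2 = (-8/5, -16/5, -1)
  u_3 = (-1/69, -2/69, 8/69)

Apply the Gram-Schmidt recurrence
  u_1 = v_1
  u_i = v_i − Σ_{j<i} ((v_i · u_j) / (u_j · u_j)) · u_j.

Step by step this gives:
  u_1 = (2, -1, 0)
  u_2 = (-8/5, -16/5, -1)
  u_3 = (-1/69, -2/69, 8/69)

Orthogonality check:
  u_2 · u_1 = 0 (should be 0)
  u_3 · u_1 = 0 (should be 0)
  u_3 · u_2 = 0 (should be 0)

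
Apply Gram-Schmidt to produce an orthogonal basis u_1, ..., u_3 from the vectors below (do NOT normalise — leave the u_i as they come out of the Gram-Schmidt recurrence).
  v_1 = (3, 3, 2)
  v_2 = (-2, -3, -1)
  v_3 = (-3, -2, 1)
Orthogonal basis:
  u_1 = (3, 3, 2)
  u_2 = (7/22, -15/22, 6/11)
  u_3 = (-30/19, 10/19, 30/19)

Apply the Gram-Schmidt recurrence
  u_1 = v_1
  u_i = v_i − Σ_{j<i} ((v_i · u_j) / (u_j · u_j)) · u_j.

Step by step this gives:
  u_1 = (3, 3, 2)
  u_2 = (7/22, -15/22, 6/11)
  u_3 = (-30/19, 10/19, 30/19)

Orthogonality check:
  u_2 · u_1 = 0 (should be 0)
  u_3 · u_1 = 0 (should be 0)
  u_3 · u_2 = 0 (should be 0)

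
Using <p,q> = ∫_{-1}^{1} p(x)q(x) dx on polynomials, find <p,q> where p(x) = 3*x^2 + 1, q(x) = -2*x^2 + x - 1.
<p,q> = -116/15

Expand the product: p(x)·q(x) = -6*x^4 + 3*x^3 - 5*x^2 + x - 1.
∫_{-1}^{1} of each monomial x^k gives [2/(k+1) if k even, 0 if k odd]. Integrating term-by-term (or equivalently evaluating the antiderivative F(x) = -6*x^5/5 + 3*x^4/4 - 5*x^3/3 + x^2/2 - x at the endpoints):
  F(1) − F(−1) = -157/60 − (307/60) = -116/15.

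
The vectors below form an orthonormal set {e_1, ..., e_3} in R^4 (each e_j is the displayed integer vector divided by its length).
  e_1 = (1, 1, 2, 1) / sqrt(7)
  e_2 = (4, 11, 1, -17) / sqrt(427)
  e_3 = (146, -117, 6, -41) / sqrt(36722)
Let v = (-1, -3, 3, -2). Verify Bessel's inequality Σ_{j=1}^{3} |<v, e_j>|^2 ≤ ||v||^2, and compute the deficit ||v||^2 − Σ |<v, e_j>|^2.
Σ |<v, e_j>|^2 = 1525/602; ||v||^2 = 23; deficit = 12321/602

Write each e_j = u_j / sqrt(<u_j, u_j>) where u_j is the displayed integer vector. Then <v, e_j> = <v, u_j> / sqrt(<u_j, u_j>), so |<v, e_j>|^2 = <v, u_j>^2 / <u_j, u_j>.
Coefficients: <v, e_1> = 0/sqrt(7), <v, e_2> = 0/sqrt(427), <v, e_3> = 305/sqrt(36722).
Square and sum: Σ |<v, e_j>|^2 = 1525/602.
Compute ||v||^2 = v·v = 23.
Deficit = 23 − 1525/602 = 12321/602 ≥ 0, confirming Bessel's inequality. (The deficit equals ||v − Σ <v,e_j> e_j||^2, the squared distance from v to span{e_j}.)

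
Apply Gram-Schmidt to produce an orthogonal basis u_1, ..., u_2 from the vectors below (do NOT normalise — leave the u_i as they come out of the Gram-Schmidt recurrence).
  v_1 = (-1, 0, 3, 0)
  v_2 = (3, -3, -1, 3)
Orthogonal basis:
  u_1 = (-1, 0, 3, 0)
  u_2 = (12/5, -3, 4/5, 3)

Apply the Gram-Schmidt recurrence
  u_1 = v_1
  u_i = v_i − Σ_{j<i} ((v_i · u_j) / (u_j · u_j)) · u_j.

Step by step this gives:
  u_1 = (-1, 0, 3, 0)
  u_2 = (12/5, -3, 4/5, 3)

Orthogonality check:
  u_2 · u_1 = 0 (should be 0)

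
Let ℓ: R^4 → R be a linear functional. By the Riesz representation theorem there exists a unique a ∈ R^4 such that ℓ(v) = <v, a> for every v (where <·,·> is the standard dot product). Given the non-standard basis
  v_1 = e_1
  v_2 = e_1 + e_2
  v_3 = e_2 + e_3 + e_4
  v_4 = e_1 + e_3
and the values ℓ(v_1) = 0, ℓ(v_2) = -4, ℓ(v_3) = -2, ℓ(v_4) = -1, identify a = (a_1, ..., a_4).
a = (0, -4, -1, 3)

Write a = (a_1, ..., a_4) in the standard basis. For each basis vector v_i, ℓ(v_i) = <v_i, a> is a linear equation in the a_j's. Collect the n equations into a matrix system V a = ℓ, where row i of V is v_i (expressed in the standard basis). Since V is invertible (lower-triangular with 1s on the diagonal, up to permutation), solve by back-substitution:
  V =
[[1, 0, 0, 0],
 [1, 1, 0, 0],
 [0, 1, 1, 1],
 [1, 0, 1, 0]]
  V a = (0, -4, -2, -1)
Solving gives a = (0, -4, -1, 3).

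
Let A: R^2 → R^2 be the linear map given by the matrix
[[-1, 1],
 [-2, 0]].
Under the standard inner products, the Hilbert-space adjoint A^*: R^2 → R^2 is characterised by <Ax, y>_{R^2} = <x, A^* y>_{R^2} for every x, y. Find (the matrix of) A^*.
A^* = A^T =
[[-1, -2],
 [1, 0]]

For real matrices with standard dot products, the defining identity <Ax, y> = <x, A^* y> gives (Ax)^T y = x^T (A^*) y, i.e. x^T A^T y = x^T (A^*) y. Since this holds for all x, y, we must have A^* = A^T. Therefore
A^* =
[[-1, -2],
 [1, 0]].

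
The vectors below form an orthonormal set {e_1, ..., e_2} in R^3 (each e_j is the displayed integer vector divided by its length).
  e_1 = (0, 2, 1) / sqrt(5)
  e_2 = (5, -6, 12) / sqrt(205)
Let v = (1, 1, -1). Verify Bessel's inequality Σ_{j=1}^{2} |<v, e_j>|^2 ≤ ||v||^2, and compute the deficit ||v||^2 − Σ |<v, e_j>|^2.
Σ |<v, e_j>|^2 = 42/41; ||v||^2 = 3; deficit = 81/41

Write each e_j = u_j / sqrt(<u_j, u_j>) where u_j is the displayed integer vector. Then <v, e_j> = <v, u_j> / sqrt(<u_j, u_j>), so |<v, e_j>|^2 = <v, u_j>^2 / <u_j, u_j>.
Coefficients: <v, e_1> = 1/sqrt(5), <v, e_2> = -13/sqrt(205).
Square and sum: Σ |<v, e_j>|^2 = 42/41.
Compute ||v||^2 = v·v = 3.
Deficit = 3 − 42/41 = 81/41 ≥ 0, confirming Bessel's inequality. (The deficit equals ||v − Σ <v,e_j> e_j||^2, the squared distance from v to span{e_j}.)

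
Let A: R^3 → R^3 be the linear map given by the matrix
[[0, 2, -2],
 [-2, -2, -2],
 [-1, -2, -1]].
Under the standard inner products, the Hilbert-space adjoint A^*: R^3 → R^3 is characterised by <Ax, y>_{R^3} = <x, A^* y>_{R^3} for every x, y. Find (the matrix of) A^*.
A^* = A^T =
[[0, -2, -1],
 [2, -2, -2],
 [-2, -2, -1]]

For real matrices with standard dot products, the defining identity <Ax, y> = <x, A^* y> gives (Ax)^T y = x^T (A^*) y, i.e. x^T A^T y = x^T (A^*) y. Since this holds for all x, y, we must have A^* = A^T. Therefore
A^* =
[[0, -2, -1],
 [2, -2, -2],
 [-2, -2, -1]].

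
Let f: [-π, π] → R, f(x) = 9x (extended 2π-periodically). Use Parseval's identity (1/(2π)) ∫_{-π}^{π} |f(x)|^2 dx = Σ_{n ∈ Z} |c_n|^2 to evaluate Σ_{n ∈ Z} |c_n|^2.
Σ |c_n|^2 = 27π^2

Expand and integrate term by term over [-π, π]:
  ∫ (9x)^2 dx = 81·(2π^3/3); ∫ 2·9·(0)·x dx = 0 (odd integrand); ∫ 0^2 dx = 0·2π.
So (1/(2π)) ∫_{-π}^{π} (9x)^2 dx = 81π^2/3 + 0 = 27π^2.
Parseval ⇒ Σ |c_n|^2 = 27π^2.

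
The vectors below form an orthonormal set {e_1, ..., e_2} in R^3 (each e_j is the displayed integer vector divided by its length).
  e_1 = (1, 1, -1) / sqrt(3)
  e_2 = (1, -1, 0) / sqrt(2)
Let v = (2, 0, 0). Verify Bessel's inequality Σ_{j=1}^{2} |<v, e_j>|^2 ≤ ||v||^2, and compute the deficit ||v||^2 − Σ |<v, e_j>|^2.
Σ |<v, e_j>|^2 = 10/3; ||v||^2 = 4; deficit = 2/3

Write each e_j = u_j / sqrt(<u_j, u_j>) where u_j is the displayed integer vector. Then <v, e_j> = <v, u_j> / sqrt(<u_j, u_j>), so |<v, e_j>|^2 = <v, u_j>^2 / <u_j, u_j>.
Coefficients: <v, e_1> = 2/sqrt(3), <v, e_2> = 2/sqrt(2).
Square and sum: Σ |<v, e_j>|^2 = 10/3.
Compute ||v||^2 = v·v = 4.
Deficit = 4 − 10/3 = 2/3 ≥ 0, confirming Bessel's inequality. (The deficit equals ||v − Σ <v,e_j> e_j||^2, the squared distance from v to span{e_j}.)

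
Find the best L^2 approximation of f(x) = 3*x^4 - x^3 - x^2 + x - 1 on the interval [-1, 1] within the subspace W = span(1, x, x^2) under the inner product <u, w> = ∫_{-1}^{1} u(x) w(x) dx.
g(x) = 11*x^2/7 + 2*x/5 - 44/35

The best approximation g ∈ W is the orthogonal projection of f onto W. Writing g = a_0 + a_1 x + a_2 x^2, the coefficients solve the normal equations G · a = b where
  G_{ij} = <φ_i, φ_j> and b_i = <f, φ_i>, with φ_0 = 1, φ_1 = x, φ_2 = x^2.
G =
  [2, 0, 2/3]
  [0, 2/3, 0]
  [2/3, 0, 2/5],
b = (-22/15, 4/15, -22/105).
Solving gives a_0 = -44/35, a_1 = 2/5, a_2 = 11/7, so
  g(x) = 11*x^2/7 + 2*x/5 - 44/35.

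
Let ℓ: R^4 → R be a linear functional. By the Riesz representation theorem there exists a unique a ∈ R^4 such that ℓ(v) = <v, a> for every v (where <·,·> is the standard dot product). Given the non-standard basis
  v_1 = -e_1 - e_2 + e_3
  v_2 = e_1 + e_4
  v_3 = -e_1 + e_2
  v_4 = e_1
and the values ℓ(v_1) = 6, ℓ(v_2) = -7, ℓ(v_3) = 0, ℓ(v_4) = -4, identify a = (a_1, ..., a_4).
a = (-4, -4, -2, -3)

Write a = (a_1, ..., a_4) in the standard basis. For each basis vector v_i, ℓ(v_i) = <v_i, a> is a linear equation in the a_j's. Collect the n equations into a matrix system V a = ℓ, where row i of V is v_i (expressed in the standard basis). Since V is invertible (lower-triangular with 1s on the diagonal, up to permutation), solve by back-substitution:
  V =
[[-1, -1, 1, 0],
 [1, 0, 0, 1],
 [-1, 1, 0, 0],
 [1, 0, 0, 0]]
  V a = (6, -7, 0, -4)
Solving gives a = (-4, -4, -2, -3).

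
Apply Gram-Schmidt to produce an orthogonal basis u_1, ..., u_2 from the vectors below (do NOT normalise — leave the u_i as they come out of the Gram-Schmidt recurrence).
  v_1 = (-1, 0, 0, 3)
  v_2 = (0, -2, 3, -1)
Orthogonal basis:
  u_1 = (-1, 0, 0, 3)
  u_2 = (-3/10, -2, 3, -1/10)

Apply the Gram-Schmidt recurrence
  u_1 = v_1
  u_i = v_i − Σ_{j<i} ((v_i · u_j) / (u_j · u_j)) · u_j.

Step by step this gives:
  u_1 = (-1, 0, 0, 3)
  u_2 = (-3/10, -2, 3, -1/10)

Orthogonality check:
  u_2 · u_1 = 0 (should be 0)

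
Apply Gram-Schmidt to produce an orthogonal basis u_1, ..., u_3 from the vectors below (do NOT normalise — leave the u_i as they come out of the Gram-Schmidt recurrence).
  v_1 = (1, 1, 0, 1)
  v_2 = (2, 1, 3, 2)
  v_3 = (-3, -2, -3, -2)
Orthogonal basis:
  u_1 = (1, 1, 0, 1)
  u_2 = (1/3, -2/3, 3, 1/3)
  u_3 = (-10/29, -9/29, -3/29, 19/29)

Apply the Gram-Schmidt recurrence
  u_1 = v_1
  u_i = v_i − Σ_{j<i} ((v_i · u_j) / (u_j · u_j)) · u_j.

Step by step this gives:
  u_1 = (1, 1, 0, 1)
  u_2 = (1/3, -2/3, 3, 1/3)
  u_3 = (-10/29, -9/29, -3/29, 19/29)

Orthogonality check:
  u_2 · u_1 = 0 (should be 0)
  u_3 · u_1 = 0 (should be 0)
  u_3 · u_2 = 0 (should be 0)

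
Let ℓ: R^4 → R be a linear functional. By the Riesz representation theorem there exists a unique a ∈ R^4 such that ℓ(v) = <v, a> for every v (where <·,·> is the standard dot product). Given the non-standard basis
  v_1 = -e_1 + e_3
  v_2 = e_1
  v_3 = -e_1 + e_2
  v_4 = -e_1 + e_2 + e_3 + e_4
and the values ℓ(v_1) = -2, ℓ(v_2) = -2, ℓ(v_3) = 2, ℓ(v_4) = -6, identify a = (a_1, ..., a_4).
a = (-2, 0, -4, -4)

Write a = (a_1, ..., a_4) in the standard basis. For each basis vector v_i, ℓ(v_i) = <v_i, a> is a linear equation in the a_j's. Collect the n equations into a matrix system V a = ℓ, where row i of V is v_i (expressed in the standard basis). Since V is invertible (lower-triangular with 1s on the diagonal, up to permutation), solve by back-substitution:
  V =
[[-1, 0, 1, 0],
 [1, 0, 0, 0],
 [-1, 1, 0, 0],
 [-1, 1, 1, 1]]
  V a = (-2, -2, 2, -6)
Solving gives a = (-2, 0, -4, -4).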